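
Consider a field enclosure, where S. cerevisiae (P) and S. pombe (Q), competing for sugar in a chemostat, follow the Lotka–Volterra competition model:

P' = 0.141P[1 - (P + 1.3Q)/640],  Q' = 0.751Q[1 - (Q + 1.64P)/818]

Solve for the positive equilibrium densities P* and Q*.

P* ≈ 374, Q* ≈ 205

Setting both brackets to zero gives the nullclines P + 1.3Q = 640 and 1.64P + Q = 818.
Substituting Q = 818 - 1.64P into the first: P(1 - 1.3·1.64) = 640 - 1.3·818.
So P* = -423/-1.13 = 374, and then Q* = 818 - 1.64·374 = 205.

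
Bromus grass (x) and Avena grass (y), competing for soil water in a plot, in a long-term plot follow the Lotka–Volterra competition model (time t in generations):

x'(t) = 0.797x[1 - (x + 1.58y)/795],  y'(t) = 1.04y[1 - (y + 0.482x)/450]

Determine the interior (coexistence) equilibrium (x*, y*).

Setting both brackets to zero gives the nullclines x + 1.58y = 795 and 0.482x + y = 450.
Substituting y = 450 - 0.482x into the first: x(1 - 1.58·0.482) = 795 - 1.58·450.
So x* = 84/0.238 = 352, and then y* = 450 - 0.482·352 = 280.

x* ≈ 352, y* ≈ 280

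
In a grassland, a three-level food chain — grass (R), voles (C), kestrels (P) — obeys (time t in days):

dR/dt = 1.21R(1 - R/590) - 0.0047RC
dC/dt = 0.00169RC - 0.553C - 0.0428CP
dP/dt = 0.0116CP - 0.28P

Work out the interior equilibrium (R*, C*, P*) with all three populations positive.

R* ≈ 535, C* ≈ 24.1, P* ≈ 8.19

From dP/dt = 0: 0.0116C* = 0.28, so C* = 24.1.
From dR/dt = 0: 1.21(1 - R*/590) = 0.0047·24.1, giving R* = 590·(1 - 0.0938) = 535.
From dC/dt = 0: 0.00169·535 - 0.553 = 0.0428P*, so P* = 0.351/0.0428 = 8.19.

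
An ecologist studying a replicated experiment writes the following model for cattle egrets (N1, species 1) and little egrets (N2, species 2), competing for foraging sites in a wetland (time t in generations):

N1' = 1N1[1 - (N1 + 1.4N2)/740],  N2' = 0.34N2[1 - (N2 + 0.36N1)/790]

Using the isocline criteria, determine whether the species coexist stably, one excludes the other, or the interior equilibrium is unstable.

species 2 excludes species 1

Compare the nullcline intercepts: K1/α12 = 740/1.4 = 529 < K2 = 790; K2/α21 = 790/0.36 = 2190 > K1 = 740.
Since the inequalities point opposite ways, species 2 can invade but species 1 cannot.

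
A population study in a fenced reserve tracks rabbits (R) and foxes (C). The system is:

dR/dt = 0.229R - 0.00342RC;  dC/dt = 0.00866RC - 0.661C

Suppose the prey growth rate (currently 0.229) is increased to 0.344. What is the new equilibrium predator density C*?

C* ≈ 101

At the interior fixed point, setting dR/dt = 0 with R > 0 fixes C* = (prey growth rate)/(RC coefficient) — independent of the other coefficients.
With the change, C* = 0.344/0.00342 = 101; it rises from 67.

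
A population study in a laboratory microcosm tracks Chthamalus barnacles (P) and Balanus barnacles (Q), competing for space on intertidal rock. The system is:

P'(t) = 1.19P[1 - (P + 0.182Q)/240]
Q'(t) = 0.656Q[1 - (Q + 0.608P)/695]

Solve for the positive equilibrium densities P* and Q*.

P* ≈ 128, Q* ≈ 617

Setting both brackets to zero gives the nullclines P + 0.182Q = 240 and 0.608P + Q = 695.
Substituting Q = 695 - 0.608P into the first: P(1 - 0.182·0.608) = 240 - 0.182·695.
So P* = 114/0.889 = 128, and then Q* = 695 - 0.608·128 = 617.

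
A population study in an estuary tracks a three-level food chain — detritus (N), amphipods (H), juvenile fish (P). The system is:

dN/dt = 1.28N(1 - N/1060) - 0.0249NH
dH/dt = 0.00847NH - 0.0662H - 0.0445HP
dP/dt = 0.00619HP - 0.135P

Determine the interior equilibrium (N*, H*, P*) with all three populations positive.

From dP/dt = 0: 0.00619H* = 0.135, so H* = 21.8.
From dN/dt = 0: 1.28(1 - N*/1060) = 0.0249·21.8, giving N* = 1060·(1 - 0.424) = 610.
From dH/dt = 0: 0.00847·610 - 0.0662 = 0.0445P*, so P* = 5.1/0.0445 = 115.

N* ≈ 610, H* ≈ 21.8, P* ≈ 115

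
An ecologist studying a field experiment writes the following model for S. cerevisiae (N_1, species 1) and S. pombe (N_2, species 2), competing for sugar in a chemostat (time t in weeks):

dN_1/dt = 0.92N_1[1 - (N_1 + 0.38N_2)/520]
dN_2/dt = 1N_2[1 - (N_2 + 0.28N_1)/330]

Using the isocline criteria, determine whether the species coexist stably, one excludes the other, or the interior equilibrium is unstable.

Compare the nullcline intercepts: K1/α12 = 520/0.38 = 1370 > K2 = 330; K2/α21 = 330/0.28 = 1180 > K1 = 520.
Since both inequalities hold, each species can invade when rare, so the interior equilibrium is stable.

stable coexistence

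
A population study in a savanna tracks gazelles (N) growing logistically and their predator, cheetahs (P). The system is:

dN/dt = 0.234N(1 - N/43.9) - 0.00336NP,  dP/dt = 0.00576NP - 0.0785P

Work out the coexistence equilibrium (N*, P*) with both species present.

N* ≈ 13.6, P* ≈ 48

From dP/dt = 0 with P > 0: 0.00576N* = 0.0785, so N* = 13.6.
Substitute into dN/dt = 0: 0.234(1 - 13.6/43.9) = 0.00336P*.
The bracket is 0.69, giving P* = 0.161/0.00336 = 48.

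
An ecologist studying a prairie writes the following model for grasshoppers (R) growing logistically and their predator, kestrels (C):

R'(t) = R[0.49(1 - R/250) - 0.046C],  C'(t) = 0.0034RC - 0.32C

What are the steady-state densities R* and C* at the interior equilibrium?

R* ≈ 94.1, C* ≈ 6.64

From dC/dt = 0 with C > 0: 0.0034R* = 0.32, so R* = 94.1.
Substitute into dR/dt = 0: 0.49(1 - 94.1/250) = 0.046C*.
The bracket is 0.624, giving C* = 0.306/0.046 = 6.64.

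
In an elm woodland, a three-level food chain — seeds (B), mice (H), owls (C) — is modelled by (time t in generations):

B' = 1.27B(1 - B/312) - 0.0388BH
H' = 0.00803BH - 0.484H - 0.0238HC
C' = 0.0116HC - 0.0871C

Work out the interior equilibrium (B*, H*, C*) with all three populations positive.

From dC/dt = 0: 0.0116H* = 0.0871, so H* = 7.51.
From dB/dt = 0: 1.27(1 - B*/312) = 0.0388·7.51, giving B* = 312·(1 - 0.229) = 240.
From dH/dt = 0: 0.00803·240 - 0.484 = 0.0238C*, so C* = 1.45/0.0238 = 60.8.

B* ≈ 240, H* ≈ 7.51, C* ≈ 60.8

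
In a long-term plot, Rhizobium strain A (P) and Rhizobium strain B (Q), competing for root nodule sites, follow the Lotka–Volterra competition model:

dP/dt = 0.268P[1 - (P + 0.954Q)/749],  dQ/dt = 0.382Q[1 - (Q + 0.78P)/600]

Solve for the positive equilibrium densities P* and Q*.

Setting both brackets to zero gives the nullclines P + 0.954Q = 749 and 0.78P + Q = 600.
Substituting Q = 600 - 0.78P into the first: P(1 - 0.954·0.78) = 749 - 0.954·600.
So P* = 177/0.256 = 690, and then Q* = 600 - 0.78·690 = 61.7.

P* ≈ 690, Q* ≈ 61.7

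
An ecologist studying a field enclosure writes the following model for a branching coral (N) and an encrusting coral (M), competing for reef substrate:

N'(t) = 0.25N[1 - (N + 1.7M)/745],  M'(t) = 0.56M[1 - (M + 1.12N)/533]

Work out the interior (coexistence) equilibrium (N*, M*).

N* ≈ 178, M* ≈ 333

Setting both brackets to zero gives the nullclines N + 1.7M = 745 and 1.12N + M = 533.
Substituting M = 533 - 1.12N into the first: N(1 - 1.7·1.12) = 745 - 1.7·533.
So N* = -161/-0.904 = 178, and then M* = 533 - 1.12·178 = 333.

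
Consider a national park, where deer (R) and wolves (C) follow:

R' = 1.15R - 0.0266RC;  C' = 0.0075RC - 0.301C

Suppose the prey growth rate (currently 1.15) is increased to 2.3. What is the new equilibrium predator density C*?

At the interior fixed point, setting dR/dt = 0 with R > 0 fixes C* = (prey growth rate)/(RC coefficient) — independent of the other coefficients.
With the change, C* = 2.3/0.0266 = 86.5; it rises from 43.2.

C* ≈ 86.5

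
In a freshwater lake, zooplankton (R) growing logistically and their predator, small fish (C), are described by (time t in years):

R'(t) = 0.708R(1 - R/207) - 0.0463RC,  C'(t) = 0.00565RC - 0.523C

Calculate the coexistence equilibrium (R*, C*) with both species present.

From dC/dt = 0 with C > 0: 0.00565R* = 0.523, so R* = 92.6.
Substitute into dR/dt = 0: 0.708(1 - 92.6/207) = 0.0463C*.
The bracket is 0.553, giving C* = 0.391/0.0463 = 8.45.

R* ≈ 92.6, C* ≈ 8.45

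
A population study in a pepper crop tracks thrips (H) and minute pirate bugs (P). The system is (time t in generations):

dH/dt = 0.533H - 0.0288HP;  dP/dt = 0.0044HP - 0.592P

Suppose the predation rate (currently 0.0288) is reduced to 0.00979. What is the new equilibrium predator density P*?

At the interior fixed point, setting dH/dt = 0 with H > 0 fixes P* = (prey growth rate)/(HP coefficient) — independent of the other coefficients.
With the change, P* = 0.533/0.00979 = 54.4; it rises from 18.5.

P* ≈ 54.4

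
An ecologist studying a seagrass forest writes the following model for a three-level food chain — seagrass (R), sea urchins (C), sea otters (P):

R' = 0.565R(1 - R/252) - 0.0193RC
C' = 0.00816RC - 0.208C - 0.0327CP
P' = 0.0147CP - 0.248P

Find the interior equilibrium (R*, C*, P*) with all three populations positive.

From dP/dt = 0: 0.0147C* = 0.248, so C* = 16.9.
From dR/dt = 0: 0.565(1 - R*/252) = 0.0193·16.9, giving R* = 252·(1 - 0.576) = 107.
From dC/dt = 0: 0.00816·107 - 0.208 = 0.0327P*, so P* = 0.663/0.0327 = 20.3.

R* ≈ 107, C* ≈ 16.9, P* ≈ 20.3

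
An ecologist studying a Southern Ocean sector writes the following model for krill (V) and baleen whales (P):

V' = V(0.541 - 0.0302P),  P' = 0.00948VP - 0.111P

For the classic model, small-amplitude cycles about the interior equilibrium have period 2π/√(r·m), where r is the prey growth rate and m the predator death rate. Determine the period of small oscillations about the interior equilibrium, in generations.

Here r = 0.541 and m = 0.111, so r·m = 0.0601.
ω = √0.0601 = 0.245 per generation, hence T = 2π/ω ≈ 25.6 generations.

T ≈ 25.6 generations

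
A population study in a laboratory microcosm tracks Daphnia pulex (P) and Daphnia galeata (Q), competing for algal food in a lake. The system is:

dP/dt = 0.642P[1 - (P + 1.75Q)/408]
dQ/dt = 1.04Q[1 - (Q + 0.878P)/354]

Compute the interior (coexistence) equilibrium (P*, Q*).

Setting both brackets to zero gives the nullclines P + 1.75Q = 408 and 0.878P + Q = 354.
Substituting Q = 354 - 0.878P into the first: P(1 - 1.75·0.878) = 408 - 1.75·354.
So P* = -212/-0.536 = 394, and then Q* = 354 - 0.878·394 = 7.87.

P* ≈ 394, Q* ≈ 7.87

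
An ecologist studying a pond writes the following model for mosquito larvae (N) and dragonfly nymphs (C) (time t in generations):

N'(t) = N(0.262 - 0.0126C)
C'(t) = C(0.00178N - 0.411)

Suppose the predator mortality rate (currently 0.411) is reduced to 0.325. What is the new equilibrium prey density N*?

N* ≈ 183

At the interior fixed point, setting dC/dt = 0 with C > 0 fixes N* = (predator death rate)/(NC coefficient) — independent of the other coefficients.
With the change, N* = 0.325/0.00178 = 183; it falls from 231.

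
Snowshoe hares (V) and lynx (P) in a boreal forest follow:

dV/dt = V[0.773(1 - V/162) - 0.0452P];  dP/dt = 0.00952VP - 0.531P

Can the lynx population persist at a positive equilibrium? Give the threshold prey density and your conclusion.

The predator equation gives dP/dt > 0 only when V > 0.531/0.00952 = 55.8.
Without the predator, V → K = 162. Since 162 > 55.8, the predator can invade and persist.

Threshold V = 55.8; K > 55.8, so yes, the predator persists.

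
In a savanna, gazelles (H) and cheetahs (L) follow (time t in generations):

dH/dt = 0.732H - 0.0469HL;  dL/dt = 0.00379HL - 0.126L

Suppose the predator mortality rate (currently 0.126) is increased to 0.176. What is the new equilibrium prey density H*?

H* ≈ 46.4

At the interior fixed point, setting dL/dt = 0 with L > 0 fixes H* = (predator death rate)/(HL coefficient) — independent of the other coefficients.
With the change, H* = 0.176/0.00379 = 46.4; it rises from 33.2.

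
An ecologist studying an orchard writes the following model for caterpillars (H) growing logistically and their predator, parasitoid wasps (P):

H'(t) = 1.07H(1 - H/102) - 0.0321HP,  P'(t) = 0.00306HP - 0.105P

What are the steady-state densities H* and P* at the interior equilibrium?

H* ≈ 34.3, P* ≈ 22.1

From dP/dt = 0 with P > 0: 0.00306H* = 0.105, so H* = 34.3.
Substitute into dH/dt = 0: 1.07(1 - 34.3/102) = 0.0321P*.
The bracket is 0.664, giving P* = 0.71/0.0321 = 22.1.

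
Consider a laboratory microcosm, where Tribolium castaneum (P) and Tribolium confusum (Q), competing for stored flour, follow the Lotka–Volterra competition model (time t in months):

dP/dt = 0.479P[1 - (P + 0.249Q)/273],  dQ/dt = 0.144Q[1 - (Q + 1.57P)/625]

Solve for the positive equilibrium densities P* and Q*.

P* ≈ 193, Q* ≈ 322

Setting both brackets to zero gives the nullclines P + 0.249Q = 273 and 1.57P + Q = 625.
Substituting Q = 625 - 1.57P into the first: P(1 - 0.249·1.57) = 273 - 0.249·625.
So P* = 117/0.609 = 193, and then Q* = 625 - 1.57·193 = 322.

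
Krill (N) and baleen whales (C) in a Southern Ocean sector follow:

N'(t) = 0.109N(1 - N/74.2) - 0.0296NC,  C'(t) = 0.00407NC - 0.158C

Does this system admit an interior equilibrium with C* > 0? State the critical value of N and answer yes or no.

Threshold N = 38.8; K > 38.8, so yes, the predator persists.

The predator equation gives dC/dt > 0 only when N > 0.158/0.00407 = 38.8.
Without the predator, N → K = 74.2. Since 74.2 > 38.8, the predator can invade and persist.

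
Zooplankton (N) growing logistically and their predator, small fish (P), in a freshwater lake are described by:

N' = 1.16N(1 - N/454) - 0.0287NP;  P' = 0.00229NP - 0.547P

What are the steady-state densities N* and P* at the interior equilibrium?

From dP/dt = 0 with P > 0: 0.00229N* = 0.547, so N* = 239.
Substitute into dN/dt = 0: 1.16(1 - 239/454) = 0.0287P*.
The bracket is 0.474, giving P* = 0.55/0.0287 = 19.2.

N* ≈ 239, P* ≈ 19.2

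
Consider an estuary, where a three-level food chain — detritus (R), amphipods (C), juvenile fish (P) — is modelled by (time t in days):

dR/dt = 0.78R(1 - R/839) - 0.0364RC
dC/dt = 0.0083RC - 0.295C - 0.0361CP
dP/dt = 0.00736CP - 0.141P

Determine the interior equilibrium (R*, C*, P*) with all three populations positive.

R* ≈ 88.9, C* ≈ 19.2, P* ≈ 12.3

From dP/dt = 0: 0.00736C* = 0.141, so C* = 19.2.
From dR/dt = 0: 0.78(1 - R*/839) = 0.0364·19.2, giving R* = 839·(1 - 0.894) = 88.9.
From dC/dt = 0: 0.0083·88.9 - 0.295 = 0.0361P*, so P* = 0.443/0.0361 = 12.3.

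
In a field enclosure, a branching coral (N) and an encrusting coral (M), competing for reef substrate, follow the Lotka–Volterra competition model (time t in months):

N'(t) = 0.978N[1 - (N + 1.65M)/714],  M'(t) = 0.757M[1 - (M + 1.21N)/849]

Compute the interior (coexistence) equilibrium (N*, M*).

Setting both brackets to zero gives the nullclines N + 1.65M = 714 and 1.21N + M = 849.
Substituting M = 849 - 1.21N into the first: N(1 - 1.65·1.21) = 714 - 1.65·849.
So N* = -687/-0.996 = 689, and then M* = 849 - 1.21·689 = 15.

N* ≈ 689, M* ≈ 15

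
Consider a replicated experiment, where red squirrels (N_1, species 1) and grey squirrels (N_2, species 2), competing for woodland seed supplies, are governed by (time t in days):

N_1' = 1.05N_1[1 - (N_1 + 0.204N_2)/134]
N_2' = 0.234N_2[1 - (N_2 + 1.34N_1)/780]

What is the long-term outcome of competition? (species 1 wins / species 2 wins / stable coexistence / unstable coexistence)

species 2 excludes species 1

Compare the nullcline intercepts: K1/α12 = 134/0.204 = 657 < K2 = 780; K2/α21 = 780/1.34 = 582 > K1 = 134.
Since the inequalities point opposite ways, species 2 can invade but species 1 cannot.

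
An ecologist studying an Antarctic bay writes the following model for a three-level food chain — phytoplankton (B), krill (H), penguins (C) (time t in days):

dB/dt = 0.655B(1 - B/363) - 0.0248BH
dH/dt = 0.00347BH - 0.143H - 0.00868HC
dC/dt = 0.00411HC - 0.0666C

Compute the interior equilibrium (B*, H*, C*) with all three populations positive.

From dC/dt = 0: 0.00411H* = 0.0666, so H* = 16.2.
From dB/dt = 0: 0.655(1 - B*/363) = 0.0248·16.2, giving B* = 363·(1 - 0.614) = 140.
From dH/dt = 0: 0.00347·140 - 0.143 = 0.00868C*, so C* = 0.344/0.00868 = 39.6.

B* ≈ 140, H* ≈ 16.2, C* ≈ 39.6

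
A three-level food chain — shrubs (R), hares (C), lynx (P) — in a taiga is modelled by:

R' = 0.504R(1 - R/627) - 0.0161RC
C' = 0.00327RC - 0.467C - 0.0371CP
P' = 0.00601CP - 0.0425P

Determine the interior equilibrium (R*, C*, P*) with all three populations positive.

From dP/dt = 0: 0.00601C* = 0.0425, so C* = 7.07.
From dR/dt = 0: 0.504(1 - R*/627) = 0.0161·7.07, giving R* = 627·(1 - 0.226) = 485.
From dC/dt = 0: 0.00327·485 - 0.467 = 0.0371P*, so P* = 1.12/0.0371 = 30.2.

R* ≈ 485, C* ≈ 7.07, P* ≈ 30.2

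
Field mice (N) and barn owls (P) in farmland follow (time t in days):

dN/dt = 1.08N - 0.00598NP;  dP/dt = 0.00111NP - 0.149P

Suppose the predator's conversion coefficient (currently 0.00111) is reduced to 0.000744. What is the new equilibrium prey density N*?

At the interior fixed point, setting dP/dt = 0 with P > 0 fixes N* = (predator death rate)/(NP coefficient) — independent of the other coefficients.
With the change, N* = 0.149/0.000744 = 200; it rises from 134.

N* ≈ 200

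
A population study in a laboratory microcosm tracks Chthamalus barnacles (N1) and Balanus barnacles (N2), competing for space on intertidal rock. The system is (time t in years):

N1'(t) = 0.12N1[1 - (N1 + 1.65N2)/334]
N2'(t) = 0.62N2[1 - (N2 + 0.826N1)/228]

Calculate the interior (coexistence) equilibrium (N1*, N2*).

N1* ≈ 116, N2* ≈ 132

Setting both brackets to zero gives the nullclines N1 + 1.65N2 = 334 and 0.826N1 + N2 = 228.
Substituting N2 = 228 - 0.826N1 into the first: N1(1 - 1.65·0.826) = 334 - 1.65·228.
So N1* = -42.2/-0.363 = 116, and then N2* = 228 - 0.826·116 = 132.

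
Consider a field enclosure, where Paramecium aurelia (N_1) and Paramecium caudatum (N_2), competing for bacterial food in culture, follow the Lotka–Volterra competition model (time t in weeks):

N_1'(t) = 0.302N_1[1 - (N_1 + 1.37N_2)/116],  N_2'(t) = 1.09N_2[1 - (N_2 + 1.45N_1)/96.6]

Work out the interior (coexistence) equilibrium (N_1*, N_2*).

Setting both brackets to zero gives the nullclines N_1 + 1.37N_2 = 116 and 1.45N_1 + N_2 = 96.6.
Substituting N_2 = 96.6 - 1.45N_1 into the first: N_1(1 - 1.37·1.45) = 116 - 1.37·96.6.
So N_1* = -16.3/-0.987 = 16.6, and then N_2* = 96.6 - 1.45·16.6 = 72.6.

N_1* ≈ 16.6, N_2* ≈ 72.6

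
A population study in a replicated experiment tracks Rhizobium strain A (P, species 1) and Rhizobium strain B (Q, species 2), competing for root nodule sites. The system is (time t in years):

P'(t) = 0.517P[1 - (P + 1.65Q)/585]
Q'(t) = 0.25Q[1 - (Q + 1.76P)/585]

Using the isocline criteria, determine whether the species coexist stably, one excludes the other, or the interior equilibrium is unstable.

Compare the nullcline intercepts: K1/α12 = 585/1.65 = 355 < K2 = 585; K2/α21 = 585/1.76 = 332 < K1 = 585.
Since both are reversed, neither can invade when rare; the interior point is a saddle.

unstable coexistence (outcome depends on initial conditions)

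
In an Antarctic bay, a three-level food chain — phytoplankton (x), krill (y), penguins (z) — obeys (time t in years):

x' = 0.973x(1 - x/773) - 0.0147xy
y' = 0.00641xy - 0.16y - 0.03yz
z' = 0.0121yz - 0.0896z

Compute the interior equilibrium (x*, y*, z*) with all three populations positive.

x* ≈ 687, y* ≈ 7.4, z* ≈ 141

From dz/dt = 0: 0.0121y* = 0.0896, so y* = 7.4.
From dx/dt = 0: 0.973(1 - x*/773) = 0.0147·7.4, giving x* = 773·(1 - 0.112) = 687.
From dy/dt = 0: 0.00641·687 - 0.16 = 0.03z*, so z* = 4.24/0.03 = 141.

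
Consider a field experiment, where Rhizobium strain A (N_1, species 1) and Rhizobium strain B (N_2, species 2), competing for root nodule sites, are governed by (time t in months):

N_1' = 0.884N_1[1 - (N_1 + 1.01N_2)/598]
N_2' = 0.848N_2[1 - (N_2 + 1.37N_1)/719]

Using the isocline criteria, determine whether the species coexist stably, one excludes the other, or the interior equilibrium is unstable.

Compare the nullcline intercepts: K1/α12 = 598/1.01 = 592 < K2 = 719; K2/α21 = 719/1.37 = 525 < K1 = 598.
Since both are reversed, neither can invade when rare; the interior point is a saddle.

unstable coexistence (outcome depends on initial conditions)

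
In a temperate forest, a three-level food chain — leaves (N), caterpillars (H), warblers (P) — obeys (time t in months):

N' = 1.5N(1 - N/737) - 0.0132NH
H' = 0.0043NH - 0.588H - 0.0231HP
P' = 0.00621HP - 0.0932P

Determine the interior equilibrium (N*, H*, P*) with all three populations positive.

From dP/dt = 0: 0.00621H* = 0.0932, so H* = 15.
From dN/dt = 0: 1.5(1 - N*/737) = 0.0132·15, giving N* = 737·(1 - 0.132) = 640.
From dH/dt = 0: 0.0043·640 - 0.588 = 0.0231P*, so P* = 2.16/0.0231 = 93.6.

N* ≈ 640, H* ≈ 15, P* ≈ 93.6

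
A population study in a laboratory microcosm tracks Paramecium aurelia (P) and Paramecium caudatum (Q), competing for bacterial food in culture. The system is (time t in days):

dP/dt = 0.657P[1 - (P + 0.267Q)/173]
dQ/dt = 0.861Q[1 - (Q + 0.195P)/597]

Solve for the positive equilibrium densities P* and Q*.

Setting both brackets to zero gives the nullclines P + 0.267Q = 173 and 0.195P + Q = 597.
Substituting Q = 597 - 0.195P into the first: P(1 - 0.267·0.195) = 173 - 0.267·597.
So P* = 13.6/0.948 = 14.3, and then Q* = 597 - 0.195·14.3 = 594.

P* ≈ 14.3, Q* ≈ 594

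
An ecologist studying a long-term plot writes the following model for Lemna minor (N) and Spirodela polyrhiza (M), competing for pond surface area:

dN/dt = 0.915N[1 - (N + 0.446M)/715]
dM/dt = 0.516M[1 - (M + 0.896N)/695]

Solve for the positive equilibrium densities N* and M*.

Setting both brackets to zero gives the nullclines N + 0.446M = 715 and 0.896N + M = 695.
Substituting M = 695 - 0.896N into the first: N(1 - 0.446·0.896) = 715 - 0.446·695.
So N* = 405/0.6 = 675, and then M* = 695 - 0.896·675 = 90.5.

N* ≈ 675, M* ≈ 90.5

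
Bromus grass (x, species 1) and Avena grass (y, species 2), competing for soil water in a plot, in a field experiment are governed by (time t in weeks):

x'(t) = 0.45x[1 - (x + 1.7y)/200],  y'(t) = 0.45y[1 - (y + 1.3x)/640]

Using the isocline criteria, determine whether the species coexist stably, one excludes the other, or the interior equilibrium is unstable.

Compare the nullcline intercepts: K1/α12 = 200/1.7 = 118 < K2 = 640; K2/α21 = 640/1.3 = 492 > K1 = 200.
Since the inequalities point opposite ways, species 2 can invade but species 1 cannot.

species 2 excludes species 1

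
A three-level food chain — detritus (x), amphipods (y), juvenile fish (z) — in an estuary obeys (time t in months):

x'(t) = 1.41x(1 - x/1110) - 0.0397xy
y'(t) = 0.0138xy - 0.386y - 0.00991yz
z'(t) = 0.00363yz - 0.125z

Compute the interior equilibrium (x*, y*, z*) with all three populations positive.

x* ≈ 33.8, y* ≈ 34.4, z* ≈ 8.1

From dz/dt = 0: 0.00363y* = 0.125, so y* = 34.4.
From dx/dt = 0: 1.41(1 - x*/1110) = 0.0397·34.4, giving x* = 1110·(1 - 0.97) = 33.8.
From dy/dt = 0: 0.0138·33.8 - 0.386 = 0.00991z*, so z* = 0.0803/0.00991 = 8.1.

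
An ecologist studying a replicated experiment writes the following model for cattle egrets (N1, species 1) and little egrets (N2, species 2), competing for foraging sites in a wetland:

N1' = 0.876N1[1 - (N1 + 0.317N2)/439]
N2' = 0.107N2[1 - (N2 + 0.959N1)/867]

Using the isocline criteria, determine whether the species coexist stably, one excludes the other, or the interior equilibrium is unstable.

Compare the nullcline intercepts: K1/α12 = 439/0.317 = 1380 > K2 = 867; K2/α21 = 867/0.959 = 904 > K1 = 439.
Since both inequalities hold, each species can invade when rare, so the interior equilibrium is stable.

stable coexistence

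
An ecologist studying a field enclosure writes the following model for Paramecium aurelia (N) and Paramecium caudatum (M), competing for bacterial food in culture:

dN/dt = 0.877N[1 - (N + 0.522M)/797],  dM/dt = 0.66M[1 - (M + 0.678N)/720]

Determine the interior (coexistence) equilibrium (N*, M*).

N* ≈ 652, M* ≈ 278

Setting both brackets to zero gives the nullclines N + 0.522M = 797 and 0.678N + M = 720.
Substituting M = 720 - 0.678N into the first: N(1 - 0.522·0.678) = 797 - 0.522·720.
So N* = 421/0.646 = 652, and then M* = 720 - 0.678·652 = 278.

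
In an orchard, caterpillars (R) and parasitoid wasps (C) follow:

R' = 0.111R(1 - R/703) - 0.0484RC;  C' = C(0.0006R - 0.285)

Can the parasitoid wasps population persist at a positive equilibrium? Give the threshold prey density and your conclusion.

The predator equation gives dC/dt > 0 only when R > 0.285/0.0006 = 475.
Without the predator, R → K = 703. Since 703 > 475, the predator can invade and persist.

Threshold R = 475; K > 475, so yes, the predator persists.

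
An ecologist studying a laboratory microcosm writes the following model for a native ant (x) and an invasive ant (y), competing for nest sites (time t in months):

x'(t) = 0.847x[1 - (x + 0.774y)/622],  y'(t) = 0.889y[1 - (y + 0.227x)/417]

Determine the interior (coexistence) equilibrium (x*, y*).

x* ≈ 363, y* ≈ 335

Setting both brackets to zero gives the nullclines x + 0.774y = 622 and 0.227x + y = 417.
Substituting y = 417 - 0.227x into the first: x(1 - 0.774·0.227) = 622 - 0.774·417.
So x* = 299/0.824 = 363, and then y* = 417 - 0.227·363 = 335.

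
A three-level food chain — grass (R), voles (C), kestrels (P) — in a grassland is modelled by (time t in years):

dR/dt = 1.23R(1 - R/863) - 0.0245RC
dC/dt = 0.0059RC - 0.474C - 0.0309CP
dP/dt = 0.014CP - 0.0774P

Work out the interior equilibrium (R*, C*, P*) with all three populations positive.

From dP/dt = 0: 0.014C* = 0.0774, so C* = 5.53.
From dR/dt = 0: 1.23(1 - R*/863) = 0.0245·5.53, giving R* = 863·(1 - 0.11) = 768.
From dC/dt = 0: 0.0059·768 - 0.474 = 0.0309P*, so P* = 4.06/0.0309 = 131.

R* ≈ 768, C* ≈ 5.53, P* ≈ 131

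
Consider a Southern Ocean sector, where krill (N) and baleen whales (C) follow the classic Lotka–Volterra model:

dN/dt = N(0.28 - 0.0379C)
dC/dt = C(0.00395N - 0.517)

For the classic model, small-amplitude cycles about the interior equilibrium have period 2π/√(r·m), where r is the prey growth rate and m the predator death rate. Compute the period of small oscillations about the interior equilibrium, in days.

Here r = 0.28 and m = 0.517, so r·m = 0.145.
ω = √0.145 = 0.38 per day, hence T = 2π/ω ≈ 16.5 days.

T ≈ 16.5 days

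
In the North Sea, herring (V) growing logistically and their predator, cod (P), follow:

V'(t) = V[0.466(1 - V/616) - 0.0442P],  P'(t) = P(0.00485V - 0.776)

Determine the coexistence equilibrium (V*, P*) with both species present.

V* ≈ 160, P* ≈ 7.8

From dP/dt = 0 with P > 0: 0.00485V* = 0.776, so V* = 160.
Substitute into dV/dt = 0: 0.466(1 - 160/616) = 0.0442P*.
The bracket is 0.74, giving P* = 0.345/0.0442 = 7.8.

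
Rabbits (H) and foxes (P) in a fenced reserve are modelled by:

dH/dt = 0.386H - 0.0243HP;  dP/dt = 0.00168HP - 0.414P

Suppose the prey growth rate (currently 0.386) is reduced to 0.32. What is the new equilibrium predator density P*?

P* ≈ 13.2

At the interior fixed point, setting dH/dt = 0 with H > 0 fixes P* = (prey growth rate)/(HP coefficient) — independent of the other coefficients.
With the change, P* = 0.32/0.0243 = 13.2; it falls from 15.9.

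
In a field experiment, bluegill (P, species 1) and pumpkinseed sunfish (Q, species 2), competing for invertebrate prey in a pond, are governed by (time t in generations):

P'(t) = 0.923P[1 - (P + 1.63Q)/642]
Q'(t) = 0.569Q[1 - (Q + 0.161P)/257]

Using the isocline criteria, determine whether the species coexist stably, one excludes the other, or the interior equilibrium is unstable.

Compare the nullcline intercepts: K1/α12 = 642/1.63 = 394 > K2 = 257; K2/α21 = 257/0.161 = 1600 > K1 = 642.
Since both inequalities hold, each species can invade when rare, so the interior equilibrium is stable.

stable coexistence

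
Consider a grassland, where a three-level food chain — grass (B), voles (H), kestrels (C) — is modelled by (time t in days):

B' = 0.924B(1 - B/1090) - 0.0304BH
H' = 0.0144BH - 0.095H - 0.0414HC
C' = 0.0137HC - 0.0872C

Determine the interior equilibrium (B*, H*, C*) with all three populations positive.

From dC/dt = 0: 0.0137H* = 0.0872, so H* = 6.36.
From dB/dt = 0: 0.924(1 - B*/1090) = 0.0304·6.36, giving B* = 1090·(1 - 0.209) = 862.
From dH/dt = 0: 0.0144·862 - 0.095 = 0.0414C*, so C* = 12.3/0.0414 = 297.

B* ≈ 862, H* ≈ 6.36, C* ≈ 297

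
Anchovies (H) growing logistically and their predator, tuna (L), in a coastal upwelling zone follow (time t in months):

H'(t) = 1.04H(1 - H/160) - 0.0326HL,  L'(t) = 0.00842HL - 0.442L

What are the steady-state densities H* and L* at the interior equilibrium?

H* ≈ 52.5, L* ≈ 21.4

From dL/dt = 0 with L > 0: 0.00842H* = 0.442, so H* = 52.5.
Substitute into dH/dt = 0: 1.04(1 - 52.5/160) = 0.0326L*.
The bracket is 0.672, giving L* = 0.699/0.0326 = 21.4.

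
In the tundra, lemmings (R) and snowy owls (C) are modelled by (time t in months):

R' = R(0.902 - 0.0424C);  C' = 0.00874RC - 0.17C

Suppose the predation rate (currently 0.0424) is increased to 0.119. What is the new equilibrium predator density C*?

C* ≈ 7.58

At the interior fixed point, setting dR/dt = 0 with R > 0 fixes C* = (prey growth rate)/(RC coefficient) — independent of the other coefficients.
With the change, C* = 0.902/0.119 = 7.58; it falls from 21.3.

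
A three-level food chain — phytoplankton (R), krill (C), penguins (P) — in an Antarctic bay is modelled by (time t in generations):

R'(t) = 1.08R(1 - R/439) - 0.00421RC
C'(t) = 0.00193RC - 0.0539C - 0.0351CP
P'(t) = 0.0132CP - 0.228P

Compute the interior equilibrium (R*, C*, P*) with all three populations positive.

R* ≈ 409, C* ≈ 17.3, P* ≈ 21

From dP/dt = 0: 0.0132C* = 0.228, so C* = 17.3.
From dR/dt = 0: 1.08(1 - R*/439) = 0.00421·17.3, giving R* = 439·(1 - 0.0673) = 409.
From dC/dt = 0: 0.00193·409 - 0.0539 = 0.0351P*, so P* = 0.736/0.0351 = 21.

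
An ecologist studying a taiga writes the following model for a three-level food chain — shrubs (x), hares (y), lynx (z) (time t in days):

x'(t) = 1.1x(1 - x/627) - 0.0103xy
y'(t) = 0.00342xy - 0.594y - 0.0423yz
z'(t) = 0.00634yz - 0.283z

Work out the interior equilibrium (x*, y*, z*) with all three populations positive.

x* ≈ 365, y* ≈ 44.6, z* ≈ 15.5

From dz/dt = 0: 0.00634y* = 0.283, so y* = 44.6.
From dx/dt = 0: 1.1(1 - x*/627) = 0.0103·44.6, giving x* = 627·(1 - 0.418) = 365.
From dy/dt = 0: 0.00342·365 - 0.594 = 0.0423z*, so z* = 0.654/0.0423 = 15.5.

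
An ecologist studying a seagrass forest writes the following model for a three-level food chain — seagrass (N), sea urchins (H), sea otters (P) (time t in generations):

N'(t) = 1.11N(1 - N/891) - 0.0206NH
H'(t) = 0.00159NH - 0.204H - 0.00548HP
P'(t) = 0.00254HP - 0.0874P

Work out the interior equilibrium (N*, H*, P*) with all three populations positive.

N* ≈ 322, H* ≈ 34.4, P* ≈ 56.2

From dP/dt = 0: 0.00254H* = 0.0874, so H* = 34.4.
From dN/dt = 0: 1.11(1 - N*/891) = 0.0206·34.4, giving N* = 891·(1 - 0.639) = 322.
From dH/dt = 0: 0.00159·322 - 0.204 = 0.00548P*, so P* = 0.308/0.00548 = 56.2.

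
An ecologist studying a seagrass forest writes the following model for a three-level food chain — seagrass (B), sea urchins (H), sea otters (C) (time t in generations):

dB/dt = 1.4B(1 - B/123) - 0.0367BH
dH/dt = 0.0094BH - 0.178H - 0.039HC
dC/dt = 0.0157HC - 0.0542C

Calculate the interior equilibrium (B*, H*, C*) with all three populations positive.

From dC/dt = 0: 0.0157H* = 0.0542, so H* = 3.45.
From dB/dt = 0: 1.4(1 - B*/123) = 0.0367·3.45, giving B* = 123·(1 - 0.0905) = 112.
From dH/dt = 0: 0.0094·112 - 0.178 = 0.039C*, so C* = 0.874/0.039 = 22.4.

B* ≈ 112, H* ≈ 3.45, C* ≈ 22.4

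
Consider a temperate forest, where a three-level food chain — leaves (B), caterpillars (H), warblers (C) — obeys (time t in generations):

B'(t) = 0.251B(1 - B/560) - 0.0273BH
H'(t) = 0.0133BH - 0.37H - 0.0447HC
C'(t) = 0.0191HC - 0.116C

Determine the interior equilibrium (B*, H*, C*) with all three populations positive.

B* ≈ 190, H* ≈ 6.07, C* ≈ 48.3

From dC/dt = 0: 0.0191H* = 0.116, so H* = 6.07.
From dB/dt = 0: 0.251(1 - B*/560) = 0.0273·6.07, giving B* = 560·(1 - 0.661) = 190.
From dH/dt = 0: 0.0133·190 - 0.37 = 0.0447C*, so C* = 2.16/0.0447 = 48.3.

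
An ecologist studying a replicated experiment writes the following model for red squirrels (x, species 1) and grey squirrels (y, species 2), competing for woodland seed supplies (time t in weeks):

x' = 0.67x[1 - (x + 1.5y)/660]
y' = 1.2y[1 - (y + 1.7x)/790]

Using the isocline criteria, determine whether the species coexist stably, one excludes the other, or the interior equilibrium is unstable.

Compare the nullcline intercepts: K1/α12 = 660/1.5 = 440 < K2 = 790; K2/α21 = 790/1.7 = 465 < K1 = 660.
Since both are reversed, neither can invade when rare; the interior point is a saddle.

unstable coexistence (outcome depends on initial conditions)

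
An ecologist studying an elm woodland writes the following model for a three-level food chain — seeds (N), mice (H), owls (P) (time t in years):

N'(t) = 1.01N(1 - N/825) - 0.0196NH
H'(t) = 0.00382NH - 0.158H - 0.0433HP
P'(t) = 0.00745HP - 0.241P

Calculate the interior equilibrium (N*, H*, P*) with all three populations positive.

From dP/dt = 0: 0.00745H* = 0.241, so H* = 32.3.
From dN/dt = 0: 1.01(1 - N*/825) = 0.0196·32.3, giving N* = 825·(1 - 0.628) = 307.
From dH/dt = 0: 0.00382·307 - 0.158 = 0.0433P*, so P* = 1.02/0.0433 = 23.4.

N* ≈ 307, H* ≈ 32.3, P* ≈ 23.4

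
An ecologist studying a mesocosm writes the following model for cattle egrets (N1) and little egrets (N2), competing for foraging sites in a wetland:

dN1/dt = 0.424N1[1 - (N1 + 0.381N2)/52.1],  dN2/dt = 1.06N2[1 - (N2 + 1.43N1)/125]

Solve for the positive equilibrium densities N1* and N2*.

N1* ≈ 9.83, N2* ≈ 111

Setting both brackets to zero gives the nullclines N1 + 0.381N2 = 52.1 and 1.43N1 + N2 = 125.
Substituting N2 = 125 - 1.43N1 into the first: N1(1 - 0.381·1.43) = 52.1 - 0.381·125.
So N1* = 4.48/0.455 = 9.83, and then N2* = 125 - 1.43·9.83 = 111.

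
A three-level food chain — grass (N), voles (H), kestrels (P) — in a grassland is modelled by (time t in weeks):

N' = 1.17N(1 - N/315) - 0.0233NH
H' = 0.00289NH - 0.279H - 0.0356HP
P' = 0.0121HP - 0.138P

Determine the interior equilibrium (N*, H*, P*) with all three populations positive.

N* ≈ 243, H* ≈ 11.4, P* ≈ 11.9

From dP/dt = 0: 0.0121H* = 0.138, so H* = 11.4.
From dN/dt = 0: 1.17(1 - N*/315) = 0.0233·11.4, giving N* = 315·(1 - 0.227) = 243.
From dH/dt = 0: 0.00289·243 - 0.279 = 0.0356P*, so P* = 0.425/0.0356 = 11.9.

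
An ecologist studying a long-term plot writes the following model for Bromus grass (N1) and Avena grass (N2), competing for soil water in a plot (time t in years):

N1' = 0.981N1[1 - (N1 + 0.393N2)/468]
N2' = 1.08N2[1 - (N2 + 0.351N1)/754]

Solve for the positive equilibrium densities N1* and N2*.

Setting both brackets to zero gives the nullclines N1 + 0.393N2 = 468 and 0.351N1 + N2 = 754.
Substituting N2 = 754 - 0.351N1 into the first: N1(1 - 0.393·0.351) = 468 - 0.393·754.
So N1* = 172/0.862 = 199, and then N2* = 754 - 0.351·199 = 684.

N1* ≈ 199, N2* ≈ 684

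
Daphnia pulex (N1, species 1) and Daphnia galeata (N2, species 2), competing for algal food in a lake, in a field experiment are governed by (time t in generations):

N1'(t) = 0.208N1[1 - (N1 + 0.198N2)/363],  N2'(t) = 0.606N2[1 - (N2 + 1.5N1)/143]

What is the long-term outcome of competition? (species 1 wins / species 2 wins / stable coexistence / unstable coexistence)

Compare the nullcline intercepts: K1/α12 = 363/0.198 = 1830 > K2 = 143; K2/α21 = 143/1.5 = 95.3 < K1 = 363.
Since the inequalities point opposite ways, species 1 can invade but species 2 cannot.

species 1 excludes species 2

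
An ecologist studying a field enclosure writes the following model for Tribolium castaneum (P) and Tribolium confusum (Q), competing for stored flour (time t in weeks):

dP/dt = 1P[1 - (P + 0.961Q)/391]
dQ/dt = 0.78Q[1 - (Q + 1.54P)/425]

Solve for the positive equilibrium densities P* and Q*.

P* ≈ 36.3, Q* ≈ 369

Setting both brackets to zero gives the nullclines P + 0.961Q = 391 and 1.54P + Q = 425.
Substituting Q = 425 - 1.54P into the first: P(1 - 0.961·1.54) = 391 - 0.961·425.
So P* = -17.4/-0.48 = 36.3, and then Q* = 425 - 1.54·36.3 = 369.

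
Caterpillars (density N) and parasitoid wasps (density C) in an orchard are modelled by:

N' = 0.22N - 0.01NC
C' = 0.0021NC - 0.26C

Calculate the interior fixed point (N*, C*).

Set dC/dt = 0 with C > 0: 0.0021N - 0.26 = 0, so N* = 0.26/0.0021 = 124.
Set dN/dt = 0 with N > 0: 0.22 - 0.01C = 0, so C* = 0.22/0.01 = 22.

N* ≈ 124, C* ≈ 22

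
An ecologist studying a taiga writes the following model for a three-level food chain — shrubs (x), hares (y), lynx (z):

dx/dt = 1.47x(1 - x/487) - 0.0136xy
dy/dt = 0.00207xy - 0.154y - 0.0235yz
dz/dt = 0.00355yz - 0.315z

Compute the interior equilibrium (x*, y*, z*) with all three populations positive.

x* ≈ 87.2, y* ≈ 88.7, z* ≈ 1.13

From dz/dt = 0: 0.00355y* = 0.315, so y* = 88.7.
From dx/dt = 0: 1.47(1 - x*/487) = 0.0136·88.7, giving x* = 487·(1 - 0.821) = 87.2.
From dy/dt = 0: 0.00207·87.2 - 0.154 = 0.0235z*, so z* = 0.0265/0.0235 = 1.13.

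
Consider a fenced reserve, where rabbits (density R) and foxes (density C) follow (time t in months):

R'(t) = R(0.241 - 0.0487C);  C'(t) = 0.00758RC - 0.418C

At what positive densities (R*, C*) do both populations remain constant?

Set dC/dt = 0 with C > 0: 0.00758R - 0.418 = 0, so R* = 0.418/0.00758 = 55.1.
Set dR/dt = 0 with R > 0: 0.241 - 0.0487C = 0, so C* = 0.241/0.0487 = 4.95.

R* ≈ 55.1, C* ≈ 4.95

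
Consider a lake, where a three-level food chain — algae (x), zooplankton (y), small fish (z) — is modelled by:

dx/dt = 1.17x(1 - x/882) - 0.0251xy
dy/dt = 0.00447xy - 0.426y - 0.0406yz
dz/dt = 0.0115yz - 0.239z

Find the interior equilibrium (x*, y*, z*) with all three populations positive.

From dz/dt = 0: 0.0115y* = 0.239, so y* = 20.8.
From dx/dt = 0: 1.17(1 - x*/882) = 0.0251·20.8, giving x* = 882·(1 - 0.446) = 489.
From dy/dt = 0: 0.00447·489 - 0.426 = 0.0406z*, so z* = 1.76/0.0406 = 43.3.

x* ≈ 489, y* ≈ 20.8, z* ≈ 43.3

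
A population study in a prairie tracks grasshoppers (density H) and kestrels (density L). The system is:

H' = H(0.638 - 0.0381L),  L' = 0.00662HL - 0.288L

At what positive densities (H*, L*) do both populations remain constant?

Set dL/dt = 0 with L > 0: 0.00662H - 0.288 = 0, so H* = 0.288/0.00662 = 43.5.
Set dH/dt = 0 with H > 0: 0.638 - 0.0381L = 0, so L* = 0.638/0.0381 = 16.7.

H* ≈ 43.5, L* ≈ 16.7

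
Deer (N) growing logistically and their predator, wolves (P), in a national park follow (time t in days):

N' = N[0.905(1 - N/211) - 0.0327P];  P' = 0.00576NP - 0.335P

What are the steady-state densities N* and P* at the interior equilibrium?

From dP/dt = 0 with P > 0: 0.00576N* = 0.335, so N* = 58.2.
Substitute into dN/dt = 0: 0.905(1 - 58.2/211) = 0.0327P*.
The bracket is 0.724, giving P* = 0.656/0.0327 = 20.

N* ≈ 58.2, P* ≈ 20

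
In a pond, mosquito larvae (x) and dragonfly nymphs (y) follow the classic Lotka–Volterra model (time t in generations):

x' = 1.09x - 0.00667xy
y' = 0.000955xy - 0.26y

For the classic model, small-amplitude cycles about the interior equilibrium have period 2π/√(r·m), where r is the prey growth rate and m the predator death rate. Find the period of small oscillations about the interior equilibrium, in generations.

T ≈ 11.8 generations

Here r = 1.09 and m = 0.26, so r·m = 0.283.
ω = √0.283 = 0.532 per generation, hence T = 2π/ω ≈ 11.8 generations.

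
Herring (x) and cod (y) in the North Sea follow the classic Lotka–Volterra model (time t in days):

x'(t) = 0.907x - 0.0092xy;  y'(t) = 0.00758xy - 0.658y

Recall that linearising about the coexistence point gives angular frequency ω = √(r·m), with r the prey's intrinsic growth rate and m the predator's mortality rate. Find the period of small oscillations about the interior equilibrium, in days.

T ≈ 8.13 days

Here r = 0.907 and m = 0.658, so r·m = 0.597.
ω = √0.597 = 0.773 per day, hence T = 2π/ω ≈ 8.13 days.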